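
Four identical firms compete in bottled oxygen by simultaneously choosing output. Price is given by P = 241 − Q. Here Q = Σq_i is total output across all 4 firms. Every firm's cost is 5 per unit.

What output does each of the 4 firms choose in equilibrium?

47.2

A representative firm's profit is π_i = q_i(241 − Q) − 5q_i, with Q = q_i + Σ_{j≠i} q_j.
First-order condition: 236 − 2q_i − Σ_{j≠i} q_j = 0.
With identical firms, set every q_j = q: then 236 − 2q − 3q = 0, i.e. q = 236/5 = 47.2.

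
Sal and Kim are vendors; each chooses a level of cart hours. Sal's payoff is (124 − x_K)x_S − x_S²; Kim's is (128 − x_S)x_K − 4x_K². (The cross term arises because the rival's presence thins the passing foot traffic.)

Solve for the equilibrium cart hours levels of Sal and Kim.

Expanding Sal's payoff: 124x_S − x_Kx_S − x_S².
∂π/∂x_S = 124 − x_K − 2x_S = 0, so x_S = 62 − 0.5x_K.
Likewise for Kim: x_K = 16 − 0.125x_S.
Plugging x_K into Sal's best response: x_S = 62 − 0.5(16 − 0.125x_S) ⇒ 0.9375x_S = 54, so x_S = 57.6.
Then x_K = 16 − 0.125·57.6 = 8.8.

57.6, 8.8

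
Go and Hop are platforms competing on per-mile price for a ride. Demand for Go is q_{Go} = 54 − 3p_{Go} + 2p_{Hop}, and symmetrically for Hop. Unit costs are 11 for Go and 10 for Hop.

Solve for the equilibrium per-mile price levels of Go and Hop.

21.5625, 21.1875

Go's profit: π = (p_{Go} − 11)(54 − 3p_{Go} + 2p_{Hop}).
∂π/∂p_{Go} = 87 − 6p_{Go} + 2p_{Hop} = 0 ⇒ p_{Go} = 14.5 + (1/3)p_{Hop}.
Similarly p_{Hop} = 14 + (1/3)p_{Go}.
Solving the two reaction functions simultaneously: (1 − (1/3)(1/3))p_{Go} = 14.5 + (1/3)·14, so (8/9)p_{Go} = 115/6 and p_{Go} = 21.5625.
Then p_{Hop} = 14 + (1/3)·21.5625 = 21.1875.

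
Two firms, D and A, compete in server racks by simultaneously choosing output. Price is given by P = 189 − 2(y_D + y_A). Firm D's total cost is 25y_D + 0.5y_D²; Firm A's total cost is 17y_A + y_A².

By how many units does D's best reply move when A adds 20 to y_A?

-8

Firm D's profit: π = y_D(189 − 2(y_D + y_A)) − 25y_D − 0.5y_D².
∂π/∂y_D = 164 − 5y_D − 2y_A = 0, so y_D = 32.8 − 0.4y_A.
The reaction-function slope is −0.4, so a 20-unit rise in y_A moves y_D by −0.4 × 20 = −8. D's best response falls — the actions are strategic substitutes.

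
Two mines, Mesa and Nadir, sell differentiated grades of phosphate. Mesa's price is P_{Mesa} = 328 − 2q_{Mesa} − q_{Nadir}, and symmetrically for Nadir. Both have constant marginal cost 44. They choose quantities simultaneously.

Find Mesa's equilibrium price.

Mine Mesa's profit: π = q_{Mesa}(328 − 2q_{Mesa} − q_{Nadir}) − 44q_{Mesa}.
∂π/∂q_{Mesa} = 284 − 4q_{Mesa} − q_{Nadir} = 0 ⇒ q_{Mesa} = 71 − 0.25q_{Nadir}.
By symmetry q_{Nadir} = q_{Mesa}; substituting into the reaction function, 1.25q_{Mesa} = 71 and q_{Mesa} = 56.8.
P_{Mesa} = 328 − 2·56.8 − 56.8 = 157.6.

157.6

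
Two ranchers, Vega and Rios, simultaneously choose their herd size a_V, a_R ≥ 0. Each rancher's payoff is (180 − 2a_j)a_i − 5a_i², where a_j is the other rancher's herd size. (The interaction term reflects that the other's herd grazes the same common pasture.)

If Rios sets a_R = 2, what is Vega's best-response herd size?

Vega's payoff is (180 − 2a_R)a_V − 5a_V².
∂π/∂a_V = 180 − 2a_R − 10a_V = 0, so a_V = 18 − 0.2a_R.
At a_R = 2: a_V = 18 − 0.2·2 = 17.6.

17.6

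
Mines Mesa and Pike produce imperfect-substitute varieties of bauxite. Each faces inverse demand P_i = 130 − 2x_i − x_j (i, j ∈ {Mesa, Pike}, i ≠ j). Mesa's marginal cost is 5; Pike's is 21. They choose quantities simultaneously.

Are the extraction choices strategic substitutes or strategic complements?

strategic substitutes

Mine Mesa's profit: π = x_{Mesa}(130 − 2x_{Mesa} − x_{Pike}) − 5x_{Mesa}.
∂π/∂x_{Mesa} = 125 − 4x_{Mesa} − x_{Pike} = 0 ⇒ x_{Mesa} = 31.25 − 0.25x_{Pike}.
The best-response slope dx_{Mesa}/dx_{Pike} = −0.25 < 0: the reaction function is downward-sloping, so the choices are strategic substitutes.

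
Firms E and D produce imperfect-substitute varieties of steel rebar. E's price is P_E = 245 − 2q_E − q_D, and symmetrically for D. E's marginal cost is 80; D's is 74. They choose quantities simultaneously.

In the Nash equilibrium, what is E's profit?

Firm E's profit: π = q_E(245 − 2q_E − q_D) − 80q_E.
∂π/∂q_E = 165 − 4q_E − q_D = 0 ⇒ q_E = 41.25 − 0.25q_D.
Similarly q_D = 42.75 − 0.25q_E.
Solving the two reaction functions simultaneously: (1 − (−0.25)(−0.25))q_E = 41.25 − 0.25·42.75, so 0.9375q_E = 30.5625 and q_E = 32.6.
Then q_D = 42.75 − 0.25·32.6 = 34.6.
P_E = 245 − 2·32.6 − 34.6 = 145.2.
Profit = (145.2 − 80)·32.6 = 2125.52.

2125.52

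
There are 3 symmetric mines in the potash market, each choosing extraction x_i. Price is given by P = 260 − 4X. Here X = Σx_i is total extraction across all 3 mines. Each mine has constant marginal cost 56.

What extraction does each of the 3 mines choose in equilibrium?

A representative mine's profit is π_i = x_i(260 − 4X) − 56x_i, with X = x_i + Σ_{j≠i} x_j.
First-order condition: 204 − 8x_i − 4Σ_{j≠i} x_j = 0.
With identical mines, set every x_j = x: then 204 − 8x − 8x = 0, i.e. x = 204/16 = 12.75.

12.75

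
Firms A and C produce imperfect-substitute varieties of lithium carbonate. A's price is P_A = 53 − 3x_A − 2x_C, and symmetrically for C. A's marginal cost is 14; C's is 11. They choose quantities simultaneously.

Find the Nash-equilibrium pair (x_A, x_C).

Firm A's profit: π = x_A(53 − 3x_A − 2x_C) − 14x_A.
∂π/∂x_A = 39 − 6x_A − 2x_C = 0 ⇒ x_A = 6.5 − (1/3)x_C.
Similarly x_C = 7 − (1/3)x_A.
Plugging x_C into A's best response: x_A = 6.5 − (1/3)(7 − (1/3)x_A) ⇒ (8/9)x_A = 25/6, so x_A = 4.6875.
Then x_C = 7 − (1/3)·4.6875 = 5.4375.

4.6875, 5.4375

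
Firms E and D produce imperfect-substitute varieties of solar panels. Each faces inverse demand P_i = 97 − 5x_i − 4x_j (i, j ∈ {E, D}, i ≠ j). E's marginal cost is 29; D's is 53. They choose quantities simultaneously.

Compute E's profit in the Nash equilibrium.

Firm E's profit: π = x_E(97 − 5x_E − 4x_D) − 29x_E.
∂π/∂x_E = 68 − 10x_E − 4x_D = 0 ⇒ x_E = 6.8 − 0.4x_D.
Similarly x_D = 4.4 − 0.4x_E.
Plugging x_D into E's best response: x_E = 6.8 − 0.4(4.4 − 0.4x_E) ⇒ 0.84x_E = 5.04, so x_E = 6.
Then x_D = 4.4 − 0.4·6 = 2.
P_E = 97 − 5·6 − 4·2 = 59.
Profit = (59 − 29)·6 = 180.

180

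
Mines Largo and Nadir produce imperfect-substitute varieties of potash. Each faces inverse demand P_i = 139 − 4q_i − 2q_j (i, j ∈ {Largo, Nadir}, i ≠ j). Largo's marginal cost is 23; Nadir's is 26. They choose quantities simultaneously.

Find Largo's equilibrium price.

69.8

Mine Largo's profit: π = q_{Largo}(139 − 4q_{Largo} − 2q_{Nadir}) − 23q_{Largo}.
∂π/∂q_{Largo} = 116 − 8q_{Largo} − 2q_{Nadir} = 0 ⇒ q_{Largo} = 14.5 − 0.25q_{Nadir}.
Similarly q_{Nadir} = 14.125 − 0.25q_{Largo}.
Solving the two reaction functions simultaneously: (1 − (−0.25)(−0.25))q_{Largo} = 14.5 − 0.25·14.125, so 0.9375q_{Largo} = 351/32 and q_{Largo} = 11.7.
Then q_{Nadir} = 14.125 − 0.25·11.7 = 11.2.
P_{Largo} = 139 − 4·11.7 − 2·11.2 = 69.8.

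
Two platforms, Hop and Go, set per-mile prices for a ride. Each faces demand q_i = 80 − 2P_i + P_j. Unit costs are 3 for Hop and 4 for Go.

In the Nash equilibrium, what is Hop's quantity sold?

Hop's profit: π = (P_{Hop} − 3)(80 − 2P_{Hop} + P_{Go}).
∂π/∂P_{Hop} = 86 − 4P_{Hop} + P_{Go} = 0 ⇒ P_{Hop} = 21.5 + 0.25P_{Go}.
Similarly P_{Go} = 22 + 0.25P_{Hop}.
Plugging P_{Go} into Hop's best response: P_{Hop} = 21.5 + 0.25(22 + 0.25P_{Hop}) ⇒ 0.9375P_{Hop} = 27, so P_{Hop} = 28.8.
Then P_{Go} = 22 + 0.25·28.8 = 29.2.
q_{Hop} = 80 − 2·28.8 + 29.2 = 51.6.

51.6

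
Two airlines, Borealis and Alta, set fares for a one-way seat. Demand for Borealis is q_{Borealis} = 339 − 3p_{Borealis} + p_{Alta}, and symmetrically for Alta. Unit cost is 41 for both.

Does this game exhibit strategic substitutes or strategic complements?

strategic complements

Borealis's profit: π = (p_{Borealis} − 41)(339 − 3p_{Borealis} + p_{Alta}).
∂π/∂p_{Borealis} = 462 − 6p_{Borealis} + p_{Alta} = 0 ⇒ p_{Borealis} = 77 + (1/6)p_{Alta}.
The best-response slope dp_{Borealis}/dp_{Alta} = 1/6 > 0: the reaction function is upward-sloping, so the choices are strategic complements.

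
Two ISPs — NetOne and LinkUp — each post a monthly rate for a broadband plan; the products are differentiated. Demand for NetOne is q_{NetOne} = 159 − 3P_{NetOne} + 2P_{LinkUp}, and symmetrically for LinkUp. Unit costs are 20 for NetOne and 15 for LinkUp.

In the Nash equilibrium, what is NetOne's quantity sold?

NetOne's profit: π = (P_{NetOne} − 20)(159 − 3P_{NetOne} + 2P_{LinkUp}).
∂π/∂P_{NetOne} = 219 − 6P_{NetOne} + 2P_{LinkUp} = 0 ⇒ P_{NetOne} = 36.5 + (1/3)P_{LinkUp}.
Similarly P_{LinkUp} = 34 + (1/3)P_{NetOne}.
Substituting the second reaction function into the first: P_{NetOne} = 36.5 + (1/3)(34 + (1/3)P_{NetOne}), which gives (8/9)P_{NetOne} = 287/6 ⇒ P_{NetOne} = 53.8125.
Then P_{LinkUp} = 34 + (1/3)·53.8125 = 51.9375.
q_{NetOne} = 159 − 3·53.8125 + 2·51.9375 = 101.4375.

101.4375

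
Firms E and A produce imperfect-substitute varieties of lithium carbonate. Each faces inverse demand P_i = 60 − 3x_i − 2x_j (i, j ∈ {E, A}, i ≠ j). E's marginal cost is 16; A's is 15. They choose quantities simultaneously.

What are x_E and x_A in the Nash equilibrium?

5.4375, 5.6875

Firm E's profit: π = x_E(60 − 3x_E − 2x_A) − 16x_E.
∂π/∂x_E = 44 − 6x_E − 2x_A = 0 ⇒ x_E = 22/3 − (1/3)x_A.
Similarly x_A = 7.5 − (1/3)x_E.
Substituting the second reaction function into the first: x_E = 22/3 − (1/3)(7.5 − (1/3)x_E), which gives (8/9)x_E = 29/6 ⇒ x_E = 5.4375.
Then x_A = 7.5 − (1/3)·5.4375 = 5.6875.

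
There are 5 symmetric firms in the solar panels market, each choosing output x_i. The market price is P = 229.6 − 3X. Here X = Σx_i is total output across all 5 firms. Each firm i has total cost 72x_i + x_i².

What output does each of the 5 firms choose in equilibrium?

7.88

A representative firm's profit is π_i = x_i(229.6 − 3X) − 72x_i − x_i², with X = x_i + Σ_{j≠i} x_j.
First-order condition: 157.6 − 8x_i − 3Σ_{j≠i} x_j = 0.
In a symmetric equilibrium every firm chooses the same x, so Σ_{j≠i} x_j = 4x. The condition becomes 157.6 − 20x = 0, giving x = 157.6/20 = 7.88.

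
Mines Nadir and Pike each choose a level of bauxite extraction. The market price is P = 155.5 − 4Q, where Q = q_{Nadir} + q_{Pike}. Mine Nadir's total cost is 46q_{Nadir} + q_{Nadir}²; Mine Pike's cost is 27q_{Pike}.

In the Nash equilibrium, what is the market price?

Mine Nadir's profit: π = q_{Nadir}(155.5 − 4(q_{Nadir} + q_{Pike})) − 46q_{Nadir} − q_{Nadir}².
∂π/∂q_{Nadir} = 109.5 − 10q_{Nadir} − 4q_{Pike} = 0, so q_{Nadir} = 10.95 − 0.4q_{Pike}.
For Pike: ∂π/∂q_{Pike} = 128.5 − 8q_{Pike} − 4q_{Nadir} = 0 ⇒ q_{Pike} = 16.0625 − 0.5q_{Nadir}.
Solving the two reaction functions simultaneously: (1 − (−0.4)(−0.5))q_{Nadir} = 10.95 − 0.4·16.0625, so 0.8q_{Nadir} = 4.525 and q_{Nadir} = 181/32.
Then q_{Pike} = 16.0625 − 0.5·(181/32) = 847/64.
Equilibrium price: P = 155.5 − 4·(1209/64) = 79.9375.

79.9375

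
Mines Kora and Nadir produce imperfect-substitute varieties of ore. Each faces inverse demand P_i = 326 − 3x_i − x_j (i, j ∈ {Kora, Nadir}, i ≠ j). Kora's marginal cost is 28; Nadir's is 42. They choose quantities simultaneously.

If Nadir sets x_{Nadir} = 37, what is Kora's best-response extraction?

43.5

Mine Kora's profit: π = x_{Kora}(326 − 3x_{Kora} − x_{Nadir}) − 28x_{Kora}.
∂π/∂x_{Kora} = 298 − 6x_{Kora} − x_{Nadir} = 0 ⇒ x_{Kora} = 149/3 − (1/6)x_{Nadir}.
At x_{Nadir} = 37: x_{Kora} = 149/3 − (1/6)·37 = 43.5.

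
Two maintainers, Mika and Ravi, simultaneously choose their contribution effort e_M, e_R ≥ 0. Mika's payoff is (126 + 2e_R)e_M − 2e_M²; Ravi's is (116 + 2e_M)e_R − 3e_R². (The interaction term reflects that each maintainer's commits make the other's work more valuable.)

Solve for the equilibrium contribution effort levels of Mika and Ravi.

49.4, 35.8

Expanding Mika's payoff: 126e_M + 2e_Re_M − 2e_M².
∂π/∂e_M = 126 + 2e_R − 4e_M = 0, so e_M = 31.5 + 0.5e_R.
Likewise for Ravi: e_R = 58/3 + (1/3)e_M.
Plugging e_R into Mika's best response: e_M = 31.5 + 0.5(58/3 + (1/3)e_M) ⇒ (5/6)e_M = 247/6, so e_M = 49.4.
Then e_R = 58/3 + (1/3)·49.4 = 35.8.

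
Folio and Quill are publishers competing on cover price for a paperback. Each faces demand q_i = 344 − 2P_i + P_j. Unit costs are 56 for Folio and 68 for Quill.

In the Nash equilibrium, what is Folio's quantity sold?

Folio's profit: π = (P_{Folio} − 56)(344 − 2P_{Folio} + P_{Quill}).
∂π/∂P_{Folio} = 456 − 4P_{Folio} + P_{Quill} = 0 ⇒ P_{Folio} = 114 + 0.25P_{Quill}.
Similarly P_{Quill} = 120 + 0.25P_{Folio}.
Substituting the second reaction function into the first: P_{Folio} = 114 + 0.25(120 + 0.25P_{Folio}), which gives 0.9375P_{Folio} = 144 ⇒ P_{Folio} = 153.6.
Then P_{Quill} = 120 + 0.25·153.6 = 158.4.
q_{Folio} = 344 − 2·153.6 + 158.4 = 195.2.

195.2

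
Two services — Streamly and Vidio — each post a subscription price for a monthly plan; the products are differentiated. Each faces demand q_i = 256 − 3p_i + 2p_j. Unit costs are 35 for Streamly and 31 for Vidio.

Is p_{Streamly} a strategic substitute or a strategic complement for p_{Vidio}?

strategic complements

Streamly's profit: π = (p_{Streamly} − 35)(256 − 3p_{Streamly} + 2p_{Vidio}).
∂π/∂p_{Streamly} = 361 − 6p_{Streamly} + 2p_{Vidio} = 0 ⇒ p_{Streamly} = 361/6 + (1/3)p_{Vidio}.
The best-response slope dp_{Streamly}/dp_{Vidio} = 1/3 > 0: the reaction function is upward-sloping, so the choices are strategic complements.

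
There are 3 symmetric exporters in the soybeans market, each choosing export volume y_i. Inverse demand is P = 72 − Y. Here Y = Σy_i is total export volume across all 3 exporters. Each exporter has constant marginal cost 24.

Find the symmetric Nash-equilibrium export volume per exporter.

12

A representative exporter's profit is π_i = y_i(72 − Y) − 24y_i, with Y = y_i + Σ_{j≠i} y_j.
First-order condition: 48 − 2y_i − Σ_{j≠i} y_j = 0.
In a symmetric equilibrium every exporter chooses the same y, so Σ_{j≠i} y_j = 2y. The condition becomes 48 − 4y = 0, giving y = 48/4 = 12.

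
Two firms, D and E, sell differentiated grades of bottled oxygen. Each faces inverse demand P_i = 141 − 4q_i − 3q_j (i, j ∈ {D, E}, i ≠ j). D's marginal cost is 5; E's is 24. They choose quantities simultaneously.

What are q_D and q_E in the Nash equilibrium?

Firm D's profit: π = q_D(141 − 4q_D − 3q_E) − 5q_D.
∂π/∂q_D = 136 − 8q_D − 3q_E = 0 ⇒ q_D = 17 − 0.375q_E.
Similarly q_E = 14.625 − 0.375q_D.
Plugging q_E into D's best response: q_D = 17 − 0.375(14.625 − 0.375q_D) ⇒ (55/64)q_D = 737/64, so q_D = 13.4.
Then q_E = 14.625 − 0.375·13.4 = 9.6.

13.4, 9.6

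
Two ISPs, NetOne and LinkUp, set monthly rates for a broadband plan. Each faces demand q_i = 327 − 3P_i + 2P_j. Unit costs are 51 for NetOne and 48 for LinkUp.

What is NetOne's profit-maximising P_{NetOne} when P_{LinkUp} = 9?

83

NetOne's profit: π = (P_{NetOne} − 51)(327 − 3P_{NetOne} + 2P_{LinkUp}).
∂π/∂P_{NetOne} = 480 − 6P_{NetOne} + 2P_{LinkUp} = 0 ⇒ P_{NetOne} = 80 + (1/3)P_{LinkUp}.
At P_{LinkUp} = 9: P_{NetOne} = 80 + (1/3)·9 = 83.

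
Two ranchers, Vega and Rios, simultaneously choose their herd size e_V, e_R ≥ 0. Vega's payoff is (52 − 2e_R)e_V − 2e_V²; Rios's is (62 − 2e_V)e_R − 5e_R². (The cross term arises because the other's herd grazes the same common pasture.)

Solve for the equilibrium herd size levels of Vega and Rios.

11, 4

Expanding Vega's payoff: 52e_V − 2e_Re_V − 2e_V².
∂π/∂e_V = 52 − 2e_R − 4e_V = 0, so e_V = 13 − 0.5e_R.
Likewise for Rios: e_R = 6.2 − 0.2e_V.
Substituting the second reaction function into the first: e_V = 13 − 0.5(6.2 − 0.2e_V), which gives 0.9e_V = 9.9 ⇒ e_V = 11.
Then e_R = 6.2 − 0.2·11 = 4.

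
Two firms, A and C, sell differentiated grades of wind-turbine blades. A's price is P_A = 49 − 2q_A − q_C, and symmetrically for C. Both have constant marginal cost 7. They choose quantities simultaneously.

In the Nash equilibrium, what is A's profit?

Firm A's profit: π = q_A(49 − 2q_A − q_C) − 7q_A.
∂π/∂q_A = 42 − 4q_A − q_C = 0 ⇒ q_A = 10.5 − 0.25q_C.
By symmetry q_C = q_A; substituting into the reaction function, 1.25q_A = 10.5 and q_A = 8.4.
P_A = 49 − 2·8.4 − 8.4 = 23.8.
Profit = (23.8 − 7)·8.4 = 141.12.

141.12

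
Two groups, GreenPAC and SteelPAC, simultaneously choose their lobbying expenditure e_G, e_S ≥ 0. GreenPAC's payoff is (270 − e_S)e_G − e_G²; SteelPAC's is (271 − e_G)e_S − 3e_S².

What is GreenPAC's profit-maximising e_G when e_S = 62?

104

Expanding GreenPAC's payoff: 270e_G − e_Se_G − e_G².
∂π/∂e_G = 270 − e_S − 2e_G = 0, so e_G = 135 − 0.5e_S.
At e_S = 62: e_G = 135 − 0.5·62 = 104.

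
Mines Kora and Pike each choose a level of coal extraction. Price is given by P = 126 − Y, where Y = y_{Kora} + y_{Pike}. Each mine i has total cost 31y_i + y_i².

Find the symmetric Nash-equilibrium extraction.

Mine Kora's profit: π = y_{Kora}(126 − (y_{Kora} + y_{Pike})) − 31y_{Kora} − y_{Kora}².
∂π/∂y_{Kora} = 95 − 4y_{Kora} − y_{Pike} = 0, so y_{Kora} = 23.75 − 0.25y_{Pike}.
Setting y_{Kora} = y_{Pike} in the reaction function: y_{Kora} = 23.75 − 0.25y_{Kora}, so y_{Kora} = 23.75 / 1.25 = 19.

19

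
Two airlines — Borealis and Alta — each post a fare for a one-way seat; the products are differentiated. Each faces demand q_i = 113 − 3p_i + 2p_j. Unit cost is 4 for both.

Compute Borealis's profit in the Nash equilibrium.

2227.6875

Borealis's profit: π = (p_{Borealis} − 4)(113 − 3p_{Borealis} + 2p_{Alta}).
∂π/∂p_{Borealis} = 125 − 6p_{Borealis} + 2p_{Alta} = 0 ⇒ p_{Borealis} = 125/6 + (1/3)p_{Alta}.
The game is symmetric, so in equilibrium p_{Alta} = p_{Borealis}: the reaction function gives (2/3)p_{Borealis} = 125/6, hence p_{Borealis} = 31.25.
q_{Borealis} = 113 − 3·31.25 + 2·31.25 = 81.75.
Profit = (31.25 − 4)·81.75 = 2227.6875.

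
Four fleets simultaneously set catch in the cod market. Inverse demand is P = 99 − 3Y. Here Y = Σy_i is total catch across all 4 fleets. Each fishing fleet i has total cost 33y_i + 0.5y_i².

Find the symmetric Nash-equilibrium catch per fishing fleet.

A representative fishing fleet's profit is π_i = y_i(99 − 3Y) − 33y_i − 0.5y_i², with Y = y_i + Σ_{j≠i} y_j.
First-order condition: 66 − 7y_i − 3Σ_{j≠i} y_j = 0.
In a symmetric equilibrium every fishing fleet chooses the same y, so Σ_{j≠i} y_j = 3y. The condition becomes 66 − 16y = 0, giving y = 66/16 = 4.125.

4.125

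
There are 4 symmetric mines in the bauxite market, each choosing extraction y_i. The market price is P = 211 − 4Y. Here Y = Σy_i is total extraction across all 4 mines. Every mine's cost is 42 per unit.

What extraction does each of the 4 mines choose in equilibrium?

8.45

A representative mine's profit is π_i = y_i(211 − 4Y) − 42y_i, with Y = y_i + Σ_{j≠i} y_j.
First-order condition: 169 − 8y_i − 4Σ_{j≠i} y_j = 0.
Imposing symmetry (y_j = y for all j) turns Σ_{j≠i} y_j into 3y, so 169 = 20y and y = 8.45.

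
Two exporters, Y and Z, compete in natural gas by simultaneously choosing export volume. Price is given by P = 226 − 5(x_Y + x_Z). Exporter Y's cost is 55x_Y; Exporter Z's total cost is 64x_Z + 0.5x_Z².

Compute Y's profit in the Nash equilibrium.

Exporter Y's profit: π = x_Y(226 − 5(x_Y + x_Z)) − 55x_Y.
∂π/∂x_Y = 171 − 10x_Y − 5x_Z = 0, so x_Y = 17.1 − 0.5x_Z.
For Z: ∂π/∂x_Z = 162 − 11x_Z − 5x_Y = 0 ⇒ x_Z = 162/11 − (5/11)x_Y.
Plugging x_Z into Y's best response: x_Y = 17.1 − 0.5(162/11 − (5/11)x_Y) ⇒ (17/22)x_Y = 1071/110, so x_Y = 12.6.
Then x_Z = 162/11 − (5/11)·12.6 = 9.
Price P = 226 − 5·21.6 = 118.
Y's profit: (118 − 55)·12.6 = 793.8.

793.8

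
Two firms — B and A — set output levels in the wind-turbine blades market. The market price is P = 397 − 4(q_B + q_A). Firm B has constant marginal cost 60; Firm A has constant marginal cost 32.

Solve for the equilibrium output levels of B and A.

Firm B's profit: π = q_B(397 − 4(q_B + q_A)) − 60q_B.
∂π/∂q_B = 337 − 8q_B − 4q_A = 0, so q_B = 42.125 − 0.5q_A.
By the same steps for A: q_A = 45.625 − 0.5q_B.
Substituting the second reaction function into the first: q_B = 42.125 − 0.5(45.625 − 0.5q_B), which gives 0.75q_B = 19.3125 ⇒ q_B = 25.75.
Then q_A = 45.625 − 0.5·25.75 = 32.75.

25.75, 32.75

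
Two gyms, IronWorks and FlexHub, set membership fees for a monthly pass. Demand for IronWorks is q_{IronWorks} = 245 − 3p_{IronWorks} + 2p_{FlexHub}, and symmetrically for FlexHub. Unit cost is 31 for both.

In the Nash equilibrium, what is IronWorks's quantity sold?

160.5

IronWorks's profit: π = (p_{IronWorks} − 31)(245 − 3p_{IronWorks} + 2p_{FlexHub}).
∂π/∂p_{IronWorks} = 338 − 6p_{IronWorks} + 2p_{FlexHub} = 0 ⇒ p_{IronWorks} = 169/3 + (1/3)p_{FlexHub}.
Setting p_{IronWorks} = p_{FlexHub} in the reaction function: p_{IronWorks} = 169/3 + (1/3)p_{IronWorks}, so p_{IronWorks} = (169/3) / (2/3) = 84.5.
q_{IronWorks} = 245 − 3·84.5 + 2·84.5 = 160.5.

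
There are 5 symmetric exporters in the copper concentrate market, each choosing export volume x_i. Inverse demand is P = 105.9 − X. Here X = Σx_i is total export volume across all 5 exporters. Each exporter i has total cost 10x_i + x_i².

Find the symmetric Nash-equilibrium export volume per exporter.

A representative exporter's profit is π_i = x_i(105.9 − X) − 10x_i − x_i², with X = x_i + Σ_{j≠i} x_j.
First-order condition: 95.9 − 4x_i − Σ_{j≠i} x_j = 0.
Imposing symmetry (x_j = x for all j) turns Σ_{j≠i} x_j into 4x, so 95.9 = 8x and x = 11.9875.

11.9875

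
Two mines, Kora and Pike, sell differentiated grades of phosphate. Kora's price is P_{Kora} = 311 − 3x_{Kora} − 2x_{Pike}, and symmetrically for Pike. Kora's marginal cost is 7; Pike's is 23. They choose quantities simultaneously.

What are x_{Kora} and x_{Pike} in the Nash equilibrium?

39, 35

Mine Kora's profit: π = x_{Kora}(311 − 3x_{Kora} − 2x_{Pike}) − 7x_{Kora}.
∂π/∂x_{Kora} = 304 − 6x_{Kora} − 2x_{Pike} = 0 ⇒ x_{Kora} = 152/3 − (1/3)x_{Pike}.
Similarly x_{Pike} = 48 − (1/3)x_{Kora}.
Plugging x_{Pike} into Kora's best response: x_{Kora} = 152/3 − (1/3)(48 − (1/3)x_{Kora}) ⇒ (8/9)x_{Kora} = 104/3, so x_{Kora} = 39.
Then x_{Pike} = 48 − (1/3)·39 = 35.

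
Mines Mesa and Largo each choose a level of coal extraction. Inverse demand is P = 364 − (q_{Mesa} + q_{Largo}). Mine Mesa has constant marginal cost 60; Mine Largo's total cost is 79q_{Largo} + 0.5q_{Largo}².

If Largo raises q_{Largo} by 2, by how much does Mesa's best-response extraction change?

Mine Mesa's profit: π = q_{Mesa}(364 − (q_{Mesa} + q_{Largo})) − 60q_{Mesa}.
∂π/∂q_{Mesa} = 304 − 2q_{Mesa} − q_{Largo} = 0, so q_{Mesa} = 152 − 0.5q_{Largo}.
The reaction-function slope is −0.5, so a 2-unit rise in q_{Largo} moves q_{Mesa} by −0.5 × 2 = −1. Mesa's best response falls — the actions are strategic substitutes.

-1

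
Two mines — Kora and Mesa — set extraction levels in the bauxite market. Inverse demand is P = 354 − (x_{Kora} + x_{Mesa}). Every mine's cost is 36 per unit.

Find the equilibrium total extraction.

Mine Kora's profit: π = x_{Kora}(354 − (x_{Kora} + x_{Mesa})) − 36x_{Kora}.
∂π/∂x_{Kora} = 318 − 2x_{Kora} − x_{Mesa} = 0, so x_{Kora} = 159 − 0.5x_{Mesa}.
Setting x_{Kora} = x_{Mesa} in the reaction function: x_{Kora} = 159 − 0.5x_{Kora}, so x_{Kora} = 159 / 1.5 = 106.
Total extraction: 106 + 106 = 212.

212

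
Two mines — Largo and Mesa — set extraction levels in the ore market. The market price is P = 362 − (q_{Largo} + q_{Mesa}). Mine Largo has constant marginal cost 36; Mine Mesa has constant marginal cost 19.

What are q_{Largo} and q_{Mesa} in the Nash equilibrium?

103, 120

Mine Largo's profit: π = q_{Largo}(362 − (q_{Largo} + q_{Mesa})) − 36q_{Largo}.
∂π/∂q_{Largo} = 326 − 2q_{Largo} − q_{Mesa} = 0, so q_{Largo} = 163 − 0.5q_{Mesa}.
By the same steps for Mesa: q_{Mesa} = 171.5 − 0.5q_{Largo}.
Substituting the second reaction function into the first: q_{Largo} = 163 − 0.5(171.5 − 0.5q_{Largo}), which gives 0.75q_{Largo} = 77.25 ⇒ q_{Largo} = 103.
Then q_{Mesa} = 171.5 − 0.5·103 = 120.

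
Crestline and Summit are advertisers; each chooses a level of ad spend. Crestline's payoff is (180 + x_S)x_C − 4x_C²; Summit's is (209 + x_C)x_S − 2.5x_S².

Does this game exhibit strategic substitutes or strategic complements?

strategic complements

Expanding Crestline's payoff: 180x_C + x_Sx_C − 4x_C².
∂π/∂x_C = 180 + x_S − 8x_C = 0, so x_C = 22.5 + 0.125x_S.
The best-response slope dx_C/dx_S = 0.125 > 0: the reaction function is upward-sloping, so the choices are strategic complements.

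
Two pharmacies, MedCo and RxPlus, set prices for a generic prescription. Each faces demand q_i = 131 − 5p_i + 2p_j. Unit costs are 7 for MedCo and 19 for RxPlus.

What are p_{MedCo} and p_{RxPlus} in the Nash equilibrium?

MedCo's profit: π = (p_{MedCo} − 7)(131 − 5p_{MedCo} + 2p_{RxPlus}).
∂π/∂p_{MedCo} = 166 − 10p_{MedCo} + 2p_{RxPlus} = 0 ⇒ p_{MedCo} = 16.6 + 0.2p_{RxPlus}.
Similarly p_{RxPlus} = 22.6 + 0.2p_{MedCo}.
Substituting the second reaction function into the first: p_{MedCo} = 16.6 + 0.2(22.6 + 0.2p_{MedCo}), which gives 0.96p_{MedCo} = 21.12 ⇒ p_{MedCo} = 22.
Then p_{RxPlus} = 22.6 + 0.2·22 = 27.

22, 27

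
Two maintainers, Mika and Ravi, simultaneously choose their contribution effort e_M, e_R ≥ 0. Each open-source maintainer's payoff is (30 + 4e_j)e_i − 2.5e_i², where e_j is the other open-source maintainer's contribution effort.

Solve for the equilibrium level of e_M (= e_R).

30

Mika's payoff is (30 + 4e_R)e_M − 2.5e_M².
∂π/∂e_M = 30 + 4e_R − 5e_M = 0, so e_M = 6 + 0.8e_R.
Setting e_M = e_R in the reaction function: e_M = 6 + 0.8e_M, so e_M = 6 / 0.2 = 30.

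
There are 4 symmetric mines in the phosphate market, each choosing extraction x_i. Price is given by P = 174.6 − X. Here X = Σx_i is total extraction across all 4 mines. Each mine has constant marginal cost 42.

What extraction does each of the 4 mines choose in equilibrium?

26.52

A representative mine's profit is π_i = x_i(174.6 − X) − 42x_i, with X = x_i + Σ_{j≠i} x_j.
First-order condition: 132.6 − 2x_i − Σ_{j≠i} x_j = 0.
With identical mines, set every x_j = x: then 132.6 − 2x − 3x = 0, i.e. x = 132.6/5 = 26.52.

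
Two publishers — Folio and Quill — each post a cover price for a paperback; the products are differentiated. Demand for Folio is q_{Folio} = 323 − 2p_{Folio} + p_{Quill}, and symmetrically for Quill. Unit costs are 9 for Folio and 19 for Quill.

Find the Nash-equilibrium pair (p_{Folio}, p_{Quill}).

115, 119

Folio's profit: π = (p_{Folio} − 9)(323 − 2p_{Folio} + p_{Quill}).
∂π/∂p_{Folio} = 341 − 4p_{Folio} + p_{Quill} = 0 ⇒ p_{Folio} = 85.25 + 0.25p_{Quill}.
Similarly p_{Quill} = 90.25 + 0.25p_{Folio}.
Solving the two reaction functions simultaneously: (1 − (0.25)(0.25))p_{Folio} = 85.25 + 0.25·90.25, so 0.9375p_{Folio} = 107.8125 and p_{Folio} = 115.
Then p_{Quill} = 90.25 + 0.25·115 = 119.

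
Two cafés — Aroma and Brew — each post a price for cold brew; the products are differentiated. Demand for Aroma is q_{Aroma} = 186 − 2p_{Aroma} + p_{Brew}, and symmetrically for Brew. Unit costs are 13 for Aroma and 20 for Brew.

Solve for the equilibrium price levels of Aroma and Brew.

Aroma's profit: π = (p_{Aroma} − 13)(186 − 2p_{Aroma} + p_{Brew}).
∂π/∂p_{Aroma} = 212 − 4p_{Aroma} + p_{Brew} = 0 ⇒ p_{Aroma} = 53 + 0.25p_{Brew}.
Similarly p_{Brew} = 56.5 + 0.25p_{Aroma}.
Substituting the second reaction function into the first: p_{Aroma} = 53 + 0.25(56.5 + 0.25p_{Aroma}), which gives 0.9375p_{Aroma} = 67.125 ⇒ p_{Aroma} = 71.6.
Then p_{Brew} = 56.5 + 0.25·71.6 = 74.4.

71.6, 74.4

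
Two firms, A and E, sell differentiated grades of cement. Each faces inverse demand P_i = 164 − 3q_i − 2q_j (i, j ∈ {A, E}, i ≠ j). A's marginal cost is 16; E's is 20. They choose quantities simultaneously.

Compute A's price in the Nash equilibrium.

Firm A's profit: π = q_A(164 − 3q_A − 2q_E) − 16q_A.
∂π/∂q_A = 148 − 6q_A − 2q_E = 0 ⇒ q_A = 74/3 − (1/3)q_E.
Similarly q_E = 24 − (1/3)q_A.
Solving the two reaction functions simultaneously: (1 − (−1/3)(−1/3))q_A = 74/3 − (1/3)·24, so (8/9)q_A = 50/3 and q_A = 18.75.
Then q_E = 24 − (1/3)·18.75 = 17.75.
P_A = 164 − 3·18.75 − 2·17.75 = 72.25.

72.25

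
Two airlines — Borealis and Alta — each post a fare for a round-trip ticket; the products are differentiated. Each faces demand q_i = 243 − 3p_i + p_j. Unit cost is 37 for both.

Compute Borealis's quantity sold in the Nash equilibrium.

101.4

Borealis's profit: π = (p_{Borealis} − 37)(243 − 3p_{Borealis} + p_{Alta}).
∂π/∂p_{Borealis} = 354 − 6p_{Borealis} + p_{Alta} = 0 ⇒ p_{Borealis} = 59 + (1/6)p_{Alta}.
By symmetry p_{Alta} = p_{Borealis}; substituting into the reaction function, (5/6)p_{Borealis} = 59 and p_{Borealis} = 70.8.
q_{Borealis} = 243 − 3·70.8 + 70.8 = 101.4.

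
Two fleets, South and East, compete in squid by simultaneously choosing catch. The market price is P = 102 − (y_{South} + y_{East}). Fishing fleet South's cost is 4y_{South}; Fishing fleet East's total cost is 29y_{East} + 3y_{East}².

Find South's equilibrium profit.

2246.76

Fishing fleet South's profit: π = y_{South}(102 − (y_{South} + y_{East})) − 4y_{South}.
∂π/∂y_{South} = 98 − 2y_{South} − y_{East} = 0, so y_{South} = 49 − 0.5y_{East}.
For East: ∂π/∂y_{East} = 73 − 8y_{East} − y_{South} = 0 ⇒ y_{East} = 9.125 − 0.125y_{South}.
Plugging y_{East} into South's best response: y_{South} = 49 − 0.5(9.125 − 0.125y_{South}) ⇒ 0.9375y_{South} = 44.4375, so y_{South} = 47.4.
Then y_{East} = 9.125 − 0.125·47.4 = 3.2.
Price P = 102 − 50.6 = 51.4.
South's profit: (51.4 − 4)·47.4 = 2246.76.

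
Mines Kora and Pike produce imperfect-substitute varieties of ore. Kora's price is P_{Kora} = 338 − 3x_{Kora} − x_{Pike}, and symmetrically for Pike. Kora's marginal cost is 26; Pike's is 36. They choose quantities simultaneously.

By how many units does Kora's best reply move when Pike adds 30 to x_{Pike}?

Mine Kora's profit: π = x_{Kora}(338 − 3x_{Kora} − x_{Pike}) − 26x_{Kora}.
∂π/∂x_{Kora} = 312 − 6x_{Kora} − x_{Pike} = 0 ⇒ x_{Kora} = 52 − (1/6)x_{Pike}.
The reaction-function slope is −1/6, so a 30-unit rise in x_{Pike} moves x_{Kora} by −1/6 × 30 = −5. Kora's best response falls — the actions are strategic substitutes.

-5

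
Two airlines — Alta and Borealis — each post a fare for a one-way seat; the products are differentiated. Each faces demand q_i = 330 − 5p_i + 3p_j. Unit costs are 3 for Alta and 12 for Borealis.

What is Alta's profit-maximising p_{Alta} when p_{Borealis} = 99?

64.2

Alta's profit: π = (p_{Alta} − 3)(330 − 5p_{Alta} + 3p_{Borealis}).
∂π/∂p_{Alta} = 345 − 10p_{Alta} + 3p_{Borealis} = 0 ⇒ p_{Alta} = 34.5 + 0.3p_{Borealis}.
At p_{Borealis} = 99: p_{Alta} = 34.5 + 0.3·99 = 64.2.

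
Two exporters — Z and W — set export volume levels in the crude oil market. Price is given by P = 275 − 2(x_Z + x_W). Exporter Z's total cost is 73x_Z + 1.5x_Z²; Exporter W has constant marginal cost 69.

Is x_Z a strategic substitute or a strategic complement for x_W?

strategic substitutes

Exporter Z's profit: π = x_Z(275 − 2(x_Z + x_W)) − 73x_Z − 1.5x_Z².
∂π/∂x_Z = 202 − 7x_Z − 2x_W = 0, so x_Z = 202/7 − (2/7)x_W.
The best-response slope dx_Z/dx_W = −2/7 < 0: the reaction function is downward-sloping, so the choices are strategic substitutes.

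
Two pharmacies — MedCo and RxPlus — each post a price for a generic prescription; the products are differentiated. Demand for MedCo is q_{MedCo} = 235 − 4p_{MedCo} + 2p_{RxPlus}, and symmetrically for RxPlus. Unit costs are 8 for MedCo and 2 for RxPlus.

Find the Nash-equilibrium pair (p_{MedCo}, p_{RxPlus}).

43.7, 41.3

MedCo's profit: π = (p_{MedCo} − 8)(235 − 4p_{MedCo} + 2p_{RxPlus}).
∂π/∂p_{MedCo} = 267 − 8p_{MedCo} + 2p_{RxPlus} = 0 ⇒ p_{MedCo} = 33.375 + 0.25p_{RxPlus}.
Similarly p_{RxPlus} = 30.375 + 0.25p_{MedCo}.
Solving the two reaction functions simultaneously: (1 − (0.25)(0.25))p_{MedCo} = 33.375 + 0.25·30.375, so 0.9375p_{MedCo} = 1311/32 and p_{MedCo} = 43.7.
Then p_{RxPlus} = 30.375 + 0.25·43.7 = 41.3.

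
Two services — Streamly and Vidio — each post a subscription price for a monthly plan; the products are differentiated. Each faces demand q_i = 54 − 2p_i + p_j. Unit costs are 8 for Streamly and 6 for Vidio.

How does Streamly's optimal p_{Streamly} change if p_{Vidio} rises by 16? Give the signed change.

Streamly's profit: π = (p_{Streamly} − 8)(54 − 2p_{Streamly} + p_{Vidio}).
∂π/∂p_{Streamly} = 70 − 4p_{Streamly} + p_{Vidio} = 0 ⇒ p_{Streamly} = 17.5 + 0.25p_{Vidio}.
The reaction-function slope is 0.25, so a 16-unit rise in p_{Vidio} moves p_{Streamly} by 0.25 × 16 = 4. Streamly's best response rises — the actions are strategic complements.

4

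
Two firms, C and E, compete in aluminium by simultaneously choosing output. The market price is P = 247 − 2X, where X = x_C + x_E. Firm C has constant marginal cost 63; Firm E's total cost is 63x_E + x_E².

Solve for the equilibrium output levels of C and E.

36.8, 18.4

Firm C's profit: π = x_C(247 − 2(x_C + x_E)) − 63x_C.
∂π/∂x_C = 184 − 4x_C − 2x_E = 0, so x_C = 46 − 0.5x_E.
For E: ∂π/∂x_E = 184 − 6x_E − 2x_C = 0 ⇒ x_E = 92/3 − (1/3)x_C.
Solving the two reaction functions simultaneously: (1 − (−0.5)(−1/3))x_C = 46 − 0.5·(92/3), so (5/6)x_C = 92/3 and x_C = 36.8.
Then x_E = 92/3 − (1/3)·36.8 = 18.4.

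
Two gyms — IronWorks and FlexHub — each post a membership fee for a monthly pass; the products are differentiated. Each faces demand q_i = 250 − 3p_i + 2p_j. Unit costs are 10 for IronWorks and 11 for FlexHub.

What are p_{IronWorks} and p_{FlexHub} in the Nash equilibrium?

IronWorks's profit: π = (p_{IronWorks} − 10)(250 − 3p_{IronWorks} + 2p_{FlexHub}).
∂π/∂p_{IronWorks} = 280 − 6p_{IronWorks} + 2p_{FlexHub} = 0 ⇒ p_{IronWorks} = 140/3 + (1/3)p_{FlexHub}.
Similarly p_{FlexHub} = 283/6 + (1/3)p_{IronWorks}.
Solving the two reaction functions simultaneously: (1 − (1/3)(1/3))p_{IronWorks} = 140/3 + (1/3)·(283/6), so (8/9)p_{IronWorks} = 1123/18 and p_{IronWorks} = 70.1875.
Then p_{FlexHub} = 283/6 + (1/3)·70.1875 = 70.5625.

70.1875, 70.5625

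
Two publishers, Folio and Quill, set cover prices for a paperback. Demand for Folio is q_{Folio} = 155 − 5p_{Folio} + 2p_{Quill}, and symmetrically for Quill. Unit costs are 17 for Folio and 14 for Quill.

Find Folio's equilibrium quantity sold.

63.4375

Folio's profit: π = (p_{Folio} − 17)(155 − 5p_{Folio} + 2p_{Quill}).
∂π/∂p_{Folio} = 240 − 10p_{Folio} + 2p_{Quill} = 0 ⇒ p_{Folio} = 24 + 0.2p_{Quill}.
Similarly p_{Quill} = 22.5 + 0.2p_{Folio}.
Plugging p_{Quill} into Folio's best response: p_{Folio} = 24 + 0.2(22.5 + 0.2p_{Folio}) ⇒ 0.96p_{Folio} = 28.5, so p_{Folio} = 29.6875.
Then p_{Quill} = 22.5 + 0.2·29.6875 = 28.4375.
q_{Folio} = 155 − 5·29.6875 + 2·28.4375 = 63.4375.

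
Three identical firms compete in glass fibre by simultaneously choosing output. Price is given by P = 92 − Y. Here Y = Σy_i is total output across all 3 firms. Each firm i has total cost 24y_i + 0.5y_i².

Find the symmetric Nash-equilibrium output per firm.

13.6

A representative firm's profit is π_i = y_i(92 − Y) − 24y_i − 0.5y_i², with Y = y_i + Σ_{j≠i} y_j.
First-order condition: 68 − 3y_i − Σ_{j≠i} y_j = 0.
In a symmetric equilibrium every firm chooses the same y, so Σ_{j≠i} y_j = 2y. The condition becomes 68 − 5y = 0, giving y = 68/5 = 13.6.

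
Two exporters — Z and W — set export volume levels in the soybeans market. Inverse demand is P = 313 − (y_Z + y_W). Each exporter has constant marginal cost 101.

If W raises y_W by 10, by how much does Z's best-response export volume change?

Exporter Z's profit: π = y_Z(313 − (y_Z + y_W)) − 101y_Z.
∂π/∂y_Z = 212 − 2y_Z − y_W = 0, so y_Z = 106 − 0.5y_W.
The reaction-function slope is −0.5, so a 10-unit rise in y_W moves y_Z by −0.5 × 10 = −5. Z's best response falls — the actions are strategic substitutes.

-5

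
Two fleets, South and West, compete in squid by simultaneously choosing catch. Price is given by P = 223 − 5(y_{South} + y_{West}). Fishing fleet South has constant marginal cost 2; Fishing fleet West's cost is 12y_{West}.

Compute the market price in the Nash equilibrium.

Fishing fleet South's profit: π = y_{South}(223 − 5(y_{South} + y_{West})) − 2y_{South}.
∂π/∂y_{South} = 221 − 10y_{South} − 5y_{West} = 0, so y_{South} = 22.1 − 0.5y_{West}.
By the same steps for West: y_{West} = 21.1 − 0.5y_{South}.
Substituting the second reaction function into the first: y_{South} = 22.1 − 0.5(21.1 − 0.5y_{South}), which gives 0.75y_{South} = 11.55 ⇒ y_{South} = 15.4.
Then y_{West} = 21.1 − 0.5·15.4 = 13.4.
Equilibrium price: P = 223 − 5·28.8 = 79.

79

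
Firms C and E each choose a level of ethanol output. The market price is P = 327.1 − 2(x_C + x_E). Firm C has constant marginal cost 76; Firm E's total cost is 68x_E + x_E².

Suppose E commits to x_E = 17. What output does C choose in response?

Firm C's profit: π = x_C(327.1 − 2(x_C + x_E)) − 76x_C.
∂π/∂x_C = 251.1 − 4x_C − 2x_E = 0, so x_C = 62.775 − 0.5x_E.
At x_E = 17: x_C = 62.775 − 0.5·17 = 54.275.

54.275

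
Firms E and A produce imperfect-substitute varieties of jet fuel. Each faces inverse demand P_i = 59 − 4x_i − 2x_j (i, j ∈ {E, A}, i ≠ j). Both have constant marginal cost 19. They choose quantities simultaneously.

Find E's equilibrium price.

35

Firm E's profit: π = x_E(59 − 4x_E − 2x_A) − 19x_E.
∂π/∂x_E = 40 − 8x_E − 2x_A = 0 ⇒ x_E = 5 − 0.25x_A.
By symmetry x_A = x_E; substituting into the reaction function, 1.25x_E = 5 and x_E = 4.
P_E = 59 − 4·4 − 2·4 = 35.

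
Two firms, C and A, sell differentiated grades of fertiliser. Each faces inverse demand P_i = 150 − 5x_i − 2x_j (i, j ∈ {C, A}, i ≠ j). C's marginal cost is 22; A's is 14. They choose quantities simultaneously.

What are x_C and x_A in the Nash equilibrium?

10.5, 11.5

Firm C's profit: π = x_C(150 − 5x_C − 2x_A) − 22x_C.
∂π/∂x_C = 128 − 10x_C − 2x_A = 0 ⇒ x_C = 12.8 − 0.2x_A.
Similarly x_A = 13.6 − 0.2x_C.
Substituting the second reaction function into the first: x_C = 12.8 − 0.2(13.6 − 0.2x_C), which gives 0.96x_C = 10.08 ⇒ x_C = 10.5.
Then x_A = 13.6 − 0.2·10.5 = 11.5.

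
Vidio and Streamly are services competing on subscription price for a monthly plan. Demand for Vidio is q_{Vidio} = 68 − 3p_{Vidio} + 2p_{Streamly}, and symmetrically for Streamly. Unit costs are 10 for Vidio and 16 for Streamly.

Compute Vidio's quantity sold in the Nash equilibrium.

Vidio's profit: π = (p_{Vidio} − 10)(68 − 3p_{Vidio} + 2p_{Streamly}).
∂π/∂p_{Vidio} = 98 − 6p_{Vidio} + 2p_{Streamly} = 0 ⇒ p_{Vidio} = 49/3 + (1/3)p_{Streamly}.
Similarly p_{Streamly} = 58/3 + (1/3)p_{Vidio}.
Plugging p_{Streamly} into Vidio's best response: p_{Vidio} = 49/3 + (1/3)(58/3 + (1/3)p_{Vidio}) ⇒ (8/9)p_{Vidio} = 205/9, so p_{Vidio} = 25.625.
Then p_{Streamly} = 58/3 + (1/3)·25.625 = 27.875.
q_{Vidio} = 68 − 3·25.625 + 2·27.875 = 46.875.

46.875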